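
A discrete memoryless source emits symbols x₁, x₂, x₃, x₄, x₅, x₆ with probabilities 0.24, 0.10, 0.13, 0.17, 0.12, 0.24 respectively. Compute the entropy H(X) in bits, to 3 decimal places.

2.505 bits

H = −Σ pᵢ log₂ pᵢ.
−0.24·log₂(0.24) = 0.4941
−0.10·log₂(0.10) = 0.3322
−0.13·log₂(0.13) = 0.3826
−0.17·log₂(0.17) = 0.4346
−0.12·log₂(0.12) = 0.3671
−0.24·log₂(0.24) = 0.4941
Sum ≈ 2.5048 → 2.505 bits.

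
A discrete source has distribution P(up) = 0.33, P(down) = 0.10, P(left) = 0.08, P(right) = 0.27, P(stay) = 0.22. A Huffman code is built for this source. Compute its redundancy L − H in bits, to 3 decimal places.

0.038 bits

Entropy H = −Σ p log₂ p ≈ 2.1421 bits.
Huffman merges: 2/25+1/10→9/50; 9/50+11/50→2/5; 27/100+33/100→3/5; 2/5+3/5→1. L = 109/50 ≈ 2.1800.
L − H = 2.1800 − 2.1421 = 0.038 bits.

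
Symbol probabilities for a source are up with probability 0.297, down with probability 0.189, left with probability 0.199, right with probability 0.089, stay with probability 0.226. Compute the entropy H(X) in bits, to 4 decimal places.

2.2335 bits

H = −Σ pᵢ log₂ pᵢ.
−0.297·log₂(0.297) = 0.5202
−0.189·log₂(0.189) = 0.4543
−0.199·log₂(0.199) = 0.4635
−0.089·log₂(0.089) = 0.3106
−0.226·log₂(0.226) = 0.4849
Sum ≈ 2.2335 → 2.2335 bits.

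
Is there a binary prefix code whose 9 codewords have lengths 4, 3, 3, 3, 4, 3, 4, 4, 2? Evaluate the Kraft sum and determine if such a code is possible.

1; yes

With common denominator 2^4 = 16: Σ 2^(−ℓᵢ) = 1/16 + 2/16 + 2/16 + 2/16 + 1/16 + 2/16 + 1/16 + 1/16 + 4/16 = 16/16 = 1.
Kraft's inequality requires Σ ≤ 1; here Σ = 1 ≤ 1, so such a prefix code exists.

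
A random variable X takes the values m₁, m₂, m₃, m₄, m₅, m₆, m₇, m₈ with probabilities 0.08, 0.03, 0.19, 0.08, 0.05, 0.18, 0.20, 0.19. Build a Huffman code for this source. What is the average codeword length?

2.85 bits/symbol

Repeatedly combine the two least-probable nodes; the expected code length is the sum of the merged weights.
merge 3/100 + 1/20 → 2/25
merge 2/25 + 2/25 → 4/25
merge 2/25 + 4/25 → 6/25
merge 9/50 + 19/100 → 37/100
merge 19/100 + 1/5 → 39/100
merge 6/25 + 37/100 → 61/100
merge 39/100 + 61/100 → 1
L = 2/25 + 4/25 + 6/25 + 37/100 + 39/100 + 61/100 + 1 = 57/20 = 2.85 bits/symbol.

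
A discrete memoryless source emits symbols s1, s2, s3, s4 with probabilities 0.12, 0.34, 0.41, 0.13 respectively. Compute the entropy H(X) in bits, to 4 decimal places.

1.8063 bits

H = −Σ pᵢ log₂ pᵢ.
−0.12·log₂(0.12) = 0.3671
−0.34·log₂(0.34) = 0.5292
−0.41·log₂(0.41) = 0.5274
−0.13·log₂(0.13) = 0.3826
Sum ≈ 1.8063 → 1.8063 bits.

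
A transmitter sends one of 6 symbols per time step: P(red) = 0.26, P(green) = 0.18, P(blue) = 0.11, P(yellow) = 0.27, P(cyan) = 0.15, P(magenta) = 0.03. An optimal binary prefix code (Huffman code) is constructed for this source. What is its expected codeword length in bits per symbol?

2.43 bits/symbol

Repeatedly combine the two least-probable nodes; the expected code length is the sum of the merged weights.
merge 3/100 + 11/100 → 7/50
merge 7/50 + 3/20 → 29/100
merge 9/50 + 13/50 → 11/25
merge 27/100 + 29/100 → 14/25
merge 11/25 + 14/25 → 1
L = 7/50 + 29/100 + 11/25 + 14/25 + 1 = 243/100 = 2.43 bits/symbol.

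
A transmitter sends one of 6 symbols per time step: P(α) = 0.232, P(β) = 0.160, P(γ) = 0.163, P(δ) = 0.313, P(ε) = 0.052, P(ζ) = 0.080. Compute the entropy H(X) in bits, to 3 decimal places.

2.376 bits

H = −Σ pᵢ log₂ pᵢ.
−0.232·log₂(0.232) = 0.4890
−0.160·log₂(0.160) = 0.4230
−0.163·log₂(0.163) = 0.4266
−0.313·log₂(0.313) = 0.5245
−0.052·log₂(0.052) = 0.2218
−0.080·log₂(0.080) = 0.2915
Sum ≈ 2.3764 → 2.376 bits.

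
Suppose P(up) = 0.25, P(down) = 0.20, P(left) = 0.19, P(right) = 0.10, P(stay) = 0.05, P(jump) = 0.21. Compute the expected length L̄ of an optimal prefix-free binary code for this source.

2.49 bits/symbol

Repeatedly combine the two least-probable nodes; the expected code length is the sum of the merged weights.
merge 1/20 + 1/10 → 3/20
merge 3/20 + 19/100 → 17/50
merge 1/5 + 21/100 → 41/100
merge 1/4 + 17/50 → 59/100
merge 41/100 + 59/100 → 1
L = 3/20 + 17/50 + 41/100 + 59/100 + 1 = 249/100 = 2.49 bits/symbol.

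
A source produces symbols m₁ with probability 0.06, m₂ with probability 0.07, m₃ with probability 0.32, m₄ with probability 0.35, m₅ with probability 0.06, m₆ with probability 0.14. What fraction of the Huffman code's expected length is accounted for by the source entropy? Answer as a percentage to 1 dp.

96.5%

Entropy H = −Σ p log₂ p ≈ 2.2089 bits.
Huffman merges: 3/50+3/50→3/25; 7/100+3/25→19/100; 7/50+19/100→33/100; 8/25+33/100→13/20; 7/20+13/20→1. L = 229/100 ≈ 2.2900.
Efficiency = H/L = 2.2089/2.2900 = 96.5%.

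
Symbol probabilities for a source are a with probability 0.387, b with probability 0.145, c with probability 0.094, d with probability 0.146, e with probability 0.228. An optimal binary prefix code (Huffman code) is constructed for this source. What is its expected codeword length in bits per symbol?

Repeatedly combine the two least-probable nodes; the expected code length is the sum of the merged weights.
merge 47/500 + 29/200 → 239/1000
merge 73/500 + 57/250 → 187/500
merge 239/1000 + 187/500 → 613/1000
merge 387/1000 + 613/1000 → 1
L = 239/1000 + 187/500 + 613/1000 + 1 = 1113/500 = 2.226 bits/symbol.

2.226 bits/symbol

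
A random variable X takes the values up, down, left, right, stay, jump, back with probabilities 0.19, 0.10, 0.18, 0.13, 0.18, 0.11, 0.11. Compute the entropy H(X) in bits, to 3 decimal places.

2.761 bits

H = −Σ pᵢ log₂ pᵢ.
−0.19·log₂(0.19) = 0.4552
−0.10·log₂(0.10) = 0.3322
−0.18·log₂(0.18) = 0.4453
−0.13·log₂(0.13) = 0.3826
−0.18·log₂(0.18) = 0.4453
−0.11·log₂(0.11) = 0.3503
−0.11·log₂(0.11) = 0.3503
Sum ≈ 2.7613 → 2.761 bits.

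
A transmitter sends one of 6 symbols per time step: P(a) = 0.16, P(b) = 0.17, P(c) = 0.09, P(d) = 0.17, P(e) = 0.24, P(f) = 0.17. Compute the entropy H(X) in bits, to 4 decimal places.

2.5336 bits

H = −Σ pᵢ log₂ pᵢ.
−0.16·log₂(0.16) = 0.4230
−0.17·log₂(0.17) = 0.4346
−0.09·log₂(0.09) = 0.3127
−0.17·log₂(0.17) = 0.4346
−0.24·log₂(0.24) = 0.4941
−0.17·log₂(0.17) = 0.4346
Sum ≈ 2.5336 → 2.5336 bits.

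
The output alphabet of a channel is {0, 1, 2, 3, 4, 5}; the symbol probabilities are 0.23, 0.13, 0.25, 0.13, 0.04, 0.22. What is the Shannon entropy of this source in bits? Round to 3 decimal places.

H = −Σ pᵢ log₂ pᵢ.
−0.23·log₂(0.23) = 0.4877
−0.13·log₂(0.13) = 0.3826
−0.25·log₂(0.25) = 0.5000
−0.13·log₂(0.13) = 0.3826
−0.04·log₂(0.04) = 0.1858
−0.22·log₂(0.22) = 0.4806
Sum ≈ 2.4193 → 2.419 bits.

2.419 bits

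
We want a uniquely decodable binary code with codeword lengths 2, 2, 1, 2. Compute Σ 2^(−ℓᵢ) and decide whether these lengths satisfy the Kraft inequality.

1.25; no

With common denominator 2^2 = 4: Σ 2^(−ℓᵢ) = 1/4 + 1/4 + 2/4 + 1/4 = 5/4 = 1.25.
Kraft's inequality requires Σ ≤ 1; here Σ = 1.25 > 1, so no such prefix code exists.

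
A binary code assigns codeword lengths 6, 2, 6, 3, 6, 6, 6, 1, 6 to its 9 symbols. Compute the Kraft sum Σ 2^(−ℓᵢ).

With common denominator 2^6 = 64: Σ 2^(−ℓᵢ) = 1/64 + 16/64 + 1/64 + 8/64 + 1/64 + 1/64 + 1/64 + 32/64 + 1/64 = 62/64 = 0.96875.

0.96875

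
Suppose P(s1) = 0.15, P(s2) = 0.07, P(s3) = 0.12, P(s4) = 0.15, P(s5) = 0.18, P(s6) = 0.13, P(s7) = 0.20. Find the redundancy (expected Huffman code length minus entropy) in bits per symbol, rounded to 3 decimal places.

0.051 bits

Entropy H = −Σ p log₂ p ≈ 2.7490 bits.
Huffman merges: 7/100+3/25→19/100; 13/100+3/20→7/25; 3/20+9/50→33/100; 19/100+1/5→39/100; 7/25+33/100→61/100; 39/100+61/100→1. L = 14/5 ≈ 2.8000.
L − H = 2.8000 − 2.7490 = 0.051 bits.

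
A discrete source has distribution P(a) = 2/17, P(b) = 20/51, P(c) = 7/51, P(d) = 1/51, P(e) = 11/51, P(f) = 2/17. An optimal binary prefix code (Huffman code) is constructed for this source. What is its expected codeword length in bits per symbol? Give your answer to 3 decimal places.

2.353 bits/symbol

Repeatedly combine the two least-probable nodes; the expected code length is the sum of the merged weights.
merge 1/51 + 2/17 → 7/51
merge 2/17 + 7/51 → 13/51
merge 7/51 + 11/51 → 6/17
merge 13/51 + 6/17 → 31/51
merge 20/51 + 31/51 → 1
L = 7/51 + 13/51 + 6/17 + 31/51 + 1 = 40/17 ≈ 2.353 bits/symbol.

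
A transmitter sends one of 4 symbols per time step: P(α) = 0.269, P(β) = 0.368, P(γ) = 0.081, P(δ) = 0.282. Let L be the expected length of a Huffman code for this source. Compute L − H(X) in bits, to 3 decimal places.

Entropy H = −Σ p log₂ p ≈ 1.8490 bits.
Huffman merges: 81/1000+269/1000→7/20; 141/500+7/20→79/125; 46/125+79/125→1. L = 991/500 ≈ 1.9820.
L − H = 1.9820 − 1.8490 = 0.133 bits.

0.133 bits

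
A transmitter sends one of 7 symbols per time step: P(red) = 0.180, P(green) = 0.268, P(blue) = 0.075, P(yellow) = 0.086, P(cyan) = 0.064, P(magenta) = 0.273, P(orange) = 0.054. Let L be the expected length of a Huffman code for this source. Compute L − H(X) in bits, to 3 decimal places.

0.026 bits

Entropy H = −Σ p log₂ p ≈ 2.5316 bits.
Huffman merges: 27/500+8/125→59/500; 3/40+43/500→161/1000; 59/500+161/1000→279/1000; 9/50+67/250→56/125; 273/1000+279/1000→69/125; 56/125+69/125→1. L = 1279/500 ≈ 2.5580.
L − H = 2.5580 − 2.5316 = 0.026 bits.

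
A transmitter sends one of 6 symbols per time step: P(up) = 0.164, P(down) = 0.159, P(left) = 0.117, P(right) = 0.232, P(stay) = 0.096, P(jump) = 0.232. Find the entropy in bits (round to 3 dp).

2.514 bits

H = −Σ pᵢ log₂ pᵢ.
−0.164·log₂(0.164) = 0.4278
−0.159·log₂(0.159) = 0.4218
−0.117·log₂(0.117) = 0.3622
−0.232·log₂(0.232) = 0.4890
−0.096·log₂(0.096) = 0.3246
−0.232·log₂(0.232) = 0.4890
Sum ≈ 2.5143 → 2.514 bits.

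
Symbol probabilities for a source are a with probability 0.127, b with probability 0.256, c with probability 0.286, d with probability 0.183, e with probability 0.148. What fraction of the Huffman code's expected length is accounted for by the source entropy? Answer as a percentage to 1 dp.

99.1%

Entropy H = −Σ p log₂ p ≈ 2.2541 bits.
Huffman merges: 127/1000+37/250→11/40; 183/1000+32/125→439/1000; 11/40+143/500→561/1000; 439/1000+561/1000→1. L = 91/40 ≈ 2.2750.
Efficiency = H/L = 2.2541/2.2750 = 99.1%.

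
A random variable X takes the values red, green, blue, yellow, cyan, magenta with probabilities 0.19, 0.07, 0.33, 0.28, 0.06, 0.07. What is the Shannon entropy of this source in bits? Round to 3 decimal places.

H = −Σ pᵢ log₂ pᵢ.
−0.19·log₂(0.19) = 0.4552
−0.07·log₂(0.07) = 0.2686
−0.33·log₂(0.33) = 0.5278
−0.28·log₂(0.28) = 0.5142
−0.06·log₂(0.06) = 0.2435
−0.07·log₂(0.07) = 0.2686
Sum ≈ 2.2779 → 2.278 bits.

2.278 bits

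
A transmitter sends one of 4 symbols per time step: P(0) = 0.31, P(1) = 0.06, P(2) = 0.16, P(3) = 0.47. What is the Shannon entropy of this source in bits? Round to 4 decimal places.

1.7023 bits

H = −Σ pᵢ log₂ pᵢ.
−0.31·log₂(0.31) = 0.5238
−0.06·log₂(0.06) = 0.2435
−0.16·log₂(0.16) = 0.4230
−0.47·log₂(0.47) = 0.5120
Sum ≈ 1.7023 → 1.7023 bits.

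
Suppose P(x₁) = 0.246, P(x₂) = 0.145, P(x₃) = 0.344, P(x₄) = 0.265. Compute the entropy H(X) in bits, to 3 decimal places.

H = −Σ pᵢ log₂ pᵢ.
−0.246·log₂(0.246) = 0.4977
−0.145·log₂(0.145) = 0.4040
−0.344·log₂(0.344) = 0.5296
−0.265·log₂(0.265) = 0.5077
Sum ≈ 1.9390 → 1.939 bits.

1.939 bits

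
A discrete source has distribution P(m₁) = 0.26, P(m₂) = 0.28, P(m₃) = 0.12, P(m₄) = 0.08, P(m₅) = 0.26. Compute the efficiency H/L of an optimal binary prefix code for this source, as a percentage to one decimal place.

99.2%

Entropy H = −Σ p log₂ p ≈ 2.1834 bits.
Huffman merges: 2/25+3/25→1/5; 1/5+13/50→23/50; 13/50+7/25→27/50; 23/50+27/50→1. L = 11/5 ≈ 2.2000.
Efficiency = H/L = 2.1834/2.2000 = 99.2%.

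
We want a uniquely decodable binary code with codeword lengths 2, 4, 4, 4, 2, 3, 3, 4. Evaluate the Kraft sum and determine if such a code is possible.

With common denominator 2^4 = 16: Σ 2^(−ℓᵢ) = 4/16 + 1/16 + 1/16 + 1/16 + 4/16 + 2/16 + 2/16 + 1/16 = 16/16 = 1.
Kraft's inequality requires Σ ≤ 1; here Σ = 1 ≤ 1, so such a prefix code exists.

1; yes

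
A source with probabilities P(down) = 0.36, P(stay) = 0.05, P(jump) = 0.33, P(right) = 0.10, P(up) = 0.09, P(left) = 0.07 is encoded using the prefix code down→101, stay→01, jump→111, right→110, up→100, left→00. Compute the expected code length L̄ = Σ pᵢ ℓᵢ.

2.88 bits/symbol

L̄ = Σ pᵢ·ℓᵢ = 0.36·3 + 0.05·2 + 0.33·3 + 0.10·3 + 0.09·3 + 0.07·2 = 2.88 bits/symbol.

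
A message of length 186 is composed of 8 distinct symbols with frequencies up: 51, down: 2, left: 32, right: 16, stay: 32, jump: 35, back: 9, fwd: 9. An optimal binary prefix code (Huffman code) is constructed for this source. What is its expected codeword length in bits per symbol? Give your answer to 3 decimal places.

2.704 bits/symbol

Probabilities are the counts divided by 186.
Repeatedly combine the two least-probable nodes; the expected code length is the sum of the merged weights.
merge 1/93 + 3/62 → 11/186
merge 3/62 + 11/186 → 10/93
merge 8/93 + 10/93 → 6/31
merge 16/93 + 16/93 → 32/93
merge 35/186 + 6/31 → 71/186
merge 17/62 + 32/93 → 115/186
merge 71/186 + 115/186 → 1
L = 11/186 + 10/93 + 6/31 + 32/93 + 71/186 + 115/186 + 1 = 503/186 ≈ 2.704 bits/symbol.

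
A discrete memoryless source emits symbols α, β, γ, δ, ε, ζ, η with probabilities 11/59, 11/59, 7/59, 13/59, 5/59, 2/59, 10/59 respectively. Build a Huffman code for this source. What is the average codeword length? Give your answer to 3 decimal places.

2.712 bits/symbol

Repeatedly combine the two least-probable nodes; the expected code length is the sum of the merged weights.
merge 2/59 + 5/59 → 7/59
merge 7/59 + 7/59 → 14/59
merge 10/59 + 11/59 → 21/59
merge 11/59 + 13/59 → 24/59
merge 14/59 + 21/59 → 35/59
merge 24/59 + 35/59 → 1
L = 7/59 + 14/59 + 21/59 + 24/59 + 35/59 + 1 = 160/59 ≈ 2.712 bits/symbol.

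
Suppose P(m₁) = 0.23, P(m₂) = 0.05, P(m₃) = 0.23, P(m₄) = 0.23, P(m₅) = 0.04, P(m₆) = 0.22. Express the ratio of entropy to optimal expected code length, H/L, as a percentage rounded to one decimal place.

Entropy H = −Σ p log₂ p ≈ 2.3454 bits.
Huffman merges: 1/25+1/20→9/100; 9/100+11/50→31/100; 23/100+23/100→23/50; 23/100+31/100→27/50; 23/50+27/50→1. L = 12/5 ≈ 2.4000.
Efficiency = H/L = 2.3454/2.4000 = 97.7%.

97.7%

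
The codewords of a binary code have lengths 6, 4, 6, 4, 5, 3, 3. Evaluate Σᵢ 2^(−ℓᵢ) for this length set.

With common denominator 2^6 = 64: Σ 2^(−ℓᵢ) = 1/64 + 4/64 + 1/64 + 4/64 + 2/64 + 8/64 + 8/64 = 28/64 = 0.4375.

0.4375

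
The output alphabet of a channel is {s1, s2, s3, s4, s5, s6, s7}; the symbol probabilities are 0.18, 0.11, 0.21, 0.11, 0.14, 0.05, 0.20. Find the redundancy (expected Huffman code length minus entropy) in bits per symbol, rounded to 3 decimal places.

Entropy H = −Σ p log₂ p ≈ 2.6963 bits.
Huffman merges: 1/20+11/100→4/25; 11/100+7/50→1/4; 4/25+9/50→17/50; 1/5+21/100→41/100; 1/4+17/50→59/100; 41/100+59/100→1. L = 11/4 ≈ 2.7500.
L − H = 2.7500 − 2.6963 = 0.054 bits.

0.054 bits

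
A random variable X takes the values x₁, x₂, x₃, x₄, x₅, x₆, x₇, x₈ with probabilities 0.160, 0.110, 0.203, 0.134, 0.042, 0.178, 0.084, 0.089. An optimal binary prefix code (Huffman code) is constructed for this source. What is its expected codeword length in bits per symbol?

2.923 bits/symbol

Repeatedly combine the two least-probable nodes; the expected code length is the sum of the merged weights.
merge 21/500 + 21/250 → 63/500
merge 89/1000 + 11/100 → 199/1000
merge 63/500 + 67/500 → 13/50
merge 4/25 + 89/500 → 169/500
merge 199/1000 + 203/1000 → 201/500
merge 13/50 + 169/500 → 299/500
merge 201/500 + 299/500 → 1
L = 63/500 + 199/1000 + 13/50 + 169/500 + 201/500 + 299/500 + 1 = 2923/1000 = 2.923 bits/symbol.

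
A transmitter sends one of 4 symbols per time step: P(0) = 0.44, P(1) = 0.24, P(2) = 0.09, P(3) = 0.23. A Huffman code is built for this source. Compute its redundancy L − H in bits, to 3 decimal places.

Entropy H = −Σ p log₂ p ≈ 1.8156 bits.
Huffman merges: 9/100+23/100→8/25; 6/25+8/25→14/25; 11/25+14/25→1. L = 47/25 ≈ 1.8800.
L − H = 1.8800 − 1.8156 = 0.064 bits.

0.064 bits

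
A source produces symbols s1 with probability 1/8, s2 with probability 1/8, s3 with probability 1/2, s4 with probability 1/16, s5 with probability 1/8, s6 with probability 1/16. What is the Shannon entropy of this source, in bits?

Each probability is a power of 1/2, so log₂(1/p) is an integer.
H = Σ p·log₂(1/p) = 1/8·3 + 1/8·3 + 1/2·1 + 1/16·4 + 1/8·3 + 1/16·4 = 2.125 bits.

2.125 bits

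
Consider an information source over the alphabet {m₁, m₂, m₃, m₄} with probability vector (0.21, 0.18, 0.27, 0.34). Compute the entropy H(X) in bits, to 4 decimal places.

H = −Σ pᵢ log₂ pᵢ.
−0.21·log₂(0.21) = 0.4728
−0.18·log₂(0.18) = 0.4453
−0.27·log₂(0.27) = 0.5100
−0.34·log₂(0.34) = 0.5292
Sum ≈ 1.9573 → 1.9573 bits.

1.9573 bits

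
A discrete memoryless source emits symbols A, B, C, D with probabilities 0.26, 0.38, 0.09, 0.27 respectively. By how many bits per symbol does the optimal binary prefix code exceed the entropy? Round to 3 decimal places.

Entropy H = −Σ p log₂ p ≈ 1.8584 bits.
Huffman merges: 9/100+13/50→7/20; 27/100+7/20→31/50; 19/50+31/50→1. L = 197/100 ≈ 1.9700.
L − H = 1.9700 − 1.8584 = 0.112 bits.

0.112 bits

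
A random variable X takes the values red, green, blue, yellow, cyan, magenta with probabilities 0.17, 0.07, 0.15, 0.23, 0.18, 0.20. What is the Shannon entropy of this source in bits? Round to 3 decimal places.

H = −Σ pᵢ log₂ pᵢ.
−0.17·log₂(0.17) = 0.4346
−0.07·log₂(0.07) = 0.2686
−0.15·log₂(0.15) = 0.4105
−0.23·log₂(0.23) = 0.4877
−0.18·log₂(0.18) = 0.4453
−0.20·log₂(0.20) = 0.4644
Sum ≈ 2.5110 → 2.511 bits.

2.511 bits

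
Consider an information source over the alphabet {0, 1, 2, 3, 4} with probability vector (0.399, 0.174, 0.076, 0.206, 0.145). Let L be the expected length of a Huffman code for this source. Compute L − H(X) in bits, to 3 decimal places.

0.078 bits

Entropy H = −Σ p log₂ p ≈ 2.1239 bits.
Huffman merges: 19/250+29/200→221/1000; 87/500+103/500→19/50; 221/1000+19/50→601/1000; 399/1000+601/1000→1. L = 1101/500 ≈ 2.2020.
L − H = 2.2020 − 2.1239 = 0.078 bits.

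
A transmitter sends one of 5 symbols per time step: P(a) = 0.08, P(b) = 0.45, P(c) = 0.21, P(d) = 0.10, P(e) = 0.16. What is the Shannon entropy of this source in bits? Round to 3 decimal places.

2.038 bits

H = −Σ pᵢ log₂ pᵢ.
−0.08·log₂(0.08) = 0.2915
−0.45·log₂(0.45) = 0.5184
−0.21·log₂(0.21) = 0.4728
−0.10·log₂(0.10) = 0.3322
−0.16·log₂(0.16) = 0.4230
Sum ≈ 2.0379 → 2.038 bits.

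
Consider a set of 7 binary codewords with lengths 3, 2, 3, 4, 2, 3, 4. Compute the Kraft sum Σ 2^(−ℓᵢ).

With common denominator 2^4 = 16: Σ 2^(−ℓᵢ) = 2/16 + 4/16 + 2/16 + 1/16 + 4/16 + 2/16 + 1/16 = 16/16 = 1.

1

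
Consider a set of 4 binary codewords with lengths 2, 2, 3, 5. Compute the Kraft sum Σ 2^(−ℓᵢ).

With common denominator 2^5 = 32: Σ 2^(−ℓᵢ) = 8/32 + 8/32 + 4/32 + 1/32 = 21/32 = 0.65625.

0.65625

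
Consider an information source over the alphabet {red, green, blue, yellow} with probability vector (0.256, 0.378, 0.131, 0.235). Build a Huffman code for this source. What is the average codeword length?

1.988 bits/symbol

Repeatedly combine the two least-probable nodes; the expected code length is the sum of the merged weights.
merge 131/1000 + 47/200 → 183/500
merge 32/125 + 183/500 → 311/500
merge 189/500 + 311/500 → 1
L = 183/500 + 311/500 + 1 = 497/250 = 1.988 bits/symbol.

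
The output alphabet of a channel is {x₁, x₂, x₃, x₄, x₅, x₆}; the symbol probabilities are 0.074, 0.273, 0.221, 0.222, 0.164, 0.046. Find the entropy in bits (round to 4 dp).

2.3848 bits

H = −Σ pᵢ log₂ pᵢ.
−0.074·log₂(0.074) = 0.2780
−0.273·log₂(0.273) = 0.5113
−0.221·log₂(0.221) = 0.4813
−0.222·log₂(0.222) = 0.4820
−0.164·log₂(0.164) = 0.4278
−0.046·log₂(0.046) = 0.2043
Sum ≈ 2.3848 → 2.3848 bits.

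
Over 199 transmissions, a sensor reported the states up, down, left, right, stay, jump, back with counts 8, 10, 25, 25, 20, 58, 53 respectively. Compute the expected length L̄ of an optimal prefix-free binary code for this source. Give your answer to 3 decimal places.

2.533 bits/symbol

Probabilities are the counts divided by 199.
Repeatedly combine the two least-probable nodes; the expected code length is the sum of the merged weights.
merge 8/199 + 10/199 → 18/199
merge 18/199 + 20/199 → 38/199
merge 25/199 + 25/199 → 50/199
merge 38/199 + 50/199 → 88/199
merge 53/199 + 58/199 → 111/199
merge 88/199 + 111/199 → 1
L = 18/199 + 38/199 + 50/199 + 88/199 + 111/199 + 1 = 504/199 ≈ 2.533 bits/symbol.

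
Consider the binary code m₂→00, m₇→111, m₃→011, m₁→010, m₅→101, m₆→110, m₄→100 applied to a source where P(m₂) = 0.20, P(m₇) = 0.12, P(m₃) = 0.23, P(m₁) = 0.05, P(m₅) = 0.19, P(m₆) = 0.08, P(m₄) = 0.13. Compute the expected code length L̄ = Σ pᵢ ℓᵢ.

2.8 bits/symbol

L̄ = Σ pᵢ·ℓᵢ = 0.20·2 + 0.12·3 + 0.23·3 + 0.05·3 + 0.19·3 + 0.08·3 + 0.13·3 = 2.8 bits/symbol.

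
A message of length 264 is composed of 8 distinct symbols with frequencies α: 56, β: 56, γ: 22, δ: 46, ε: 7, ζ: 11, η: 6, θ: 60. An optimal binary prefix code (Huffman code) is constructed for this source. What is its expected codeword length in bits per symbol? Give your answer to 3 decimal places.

Probabilities are the counts divided by 264.
Repeatedly combine the two least-probable nodes; the expected code length is the sum of the merged weights.
merge 1/44 + 7/264 → 13/264
merge 1/24 + 13/264 → 1/11
merge 1/12 + 1/11 → 23/132
merge 23/132 + 23/132 → 23/66
merge 7/33 + 7/33 → 14/33
merge 5/22 + 23/66 → 19/33
merge 14/33 + 19/33 → 1
L = 13/264 + 1/11 + 23/132 + 23/66 + 14/33 + 19/33 + 1 = 703/264 ≈ 2.663 bits/symbol.

2.663 bits/symbol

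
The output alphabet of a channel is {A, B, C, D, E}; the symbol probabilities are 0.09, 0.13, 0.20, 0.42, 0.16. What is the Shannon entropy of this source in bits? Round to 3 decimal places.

H = −Σ pᵢ log₂ pᵢ.
−0.09·log₂(0.09) = 0.3127
−0.13·log₂(0.13) = 0.3826
−0.20·log₂(0.20) = 0.4644
−0.42·log₂(0.42) = 0.5256
−0.16·log₂(0.16) = 0.4230
Sum ≈ 2.1083 → 2.108 bits.

2.108 bits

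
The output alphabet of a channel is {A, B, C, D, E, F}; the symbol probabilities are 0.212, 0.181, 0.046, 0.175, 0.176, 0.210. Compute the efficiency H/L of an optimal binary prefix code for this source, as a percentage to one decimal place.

96.2%

Entropy H = −Σ p log₂ p ≈ 2.4791 bits.
Huffman merges: 23/500+7/40→221/1000; 22/125+181/1000→357/1000; 21/100+53/250→211/500; 221/1000+357/1000→289/500; 211/500+289/500→1. L = 1289/500 ≈ 2.5780.
Efficiency = H/L = 2.4791/2.5780 = 96.2%.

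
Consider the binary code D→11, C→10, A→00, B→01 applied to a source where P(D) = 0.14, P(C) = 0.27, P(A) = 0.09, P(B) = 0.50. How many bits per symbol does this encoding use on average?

L̄ = Σ pᵢ·ℓᵢ = 0.14·2 + 0.27·2 + 0.09·2 + 0.50·2 = 2 bits/symbol.

2 bits/symbol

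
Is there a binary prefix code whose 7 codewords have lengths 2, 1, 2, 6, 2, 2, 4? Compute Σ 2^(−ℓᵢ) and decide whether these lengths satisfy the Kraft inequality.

1.578125; no

With common denominator 2^6 = 64: Σ 2^(−ℓᵢ) = 16/64 + 32/64 + 16/64 + 1/64 + 16/64 + 16/64 + 4/64 = 101/64 = 1.578125.
Kraft's inequality requires Σ ≤ 1; here Σ = 1.578125 > 1, so no such prefix code exists.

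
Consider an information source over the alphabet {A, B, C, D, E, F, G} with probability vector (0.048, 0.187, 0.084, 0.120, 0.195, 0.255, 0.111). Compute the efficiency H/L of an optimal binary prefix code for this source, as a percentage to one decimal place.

98.6%

Entropy H = −Σ p log₂ p ≈ 2.6445 bits.
Huffman merges: 6/125+21/250→33/250; 111/1000+3/25→231/1000; 33/250+187/1000→319/1000; 39/200+231/1000→213/500; 51/200+319/1000→287/500; 213/500+287/500→1. L = 1341/500 ≈ 2.6820.
Efficiency = H/L = 2.6445/2.6820 = 98.6%.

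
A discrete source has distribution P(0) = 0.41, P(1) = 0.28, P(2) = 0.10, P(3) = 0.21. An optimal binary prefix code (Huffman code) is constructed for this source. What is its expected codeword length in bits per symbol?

1.9 bits/symbol

Repeatedly combine the two least-probable nodes; the expected code length is the sum of the merged weights.
merge 1/10 + 21/100 → 31/100
merge 7/25 + 31/100 → 59/100
merge 41/100 + 59/100 → 1
L = 31/100 + 59/100 + 1 = 19/10 = 1.9 bits/symbol.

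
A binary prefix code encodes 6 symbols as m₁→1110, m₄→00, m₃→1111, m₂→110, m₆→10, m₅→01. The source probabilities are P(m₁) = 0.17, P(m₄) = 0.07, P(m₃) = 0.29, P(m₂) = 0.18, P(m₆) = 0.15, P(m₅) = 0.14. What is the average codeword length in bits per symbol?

3.1 bits/symbol

L̄ = Σ pᵢ·ℓᵢ = 0.17·4 + 0.07·2 + 0.29·4 + 0.18·3 + 0.15·2 + 0.14·2 = 3.1 bits/symbol.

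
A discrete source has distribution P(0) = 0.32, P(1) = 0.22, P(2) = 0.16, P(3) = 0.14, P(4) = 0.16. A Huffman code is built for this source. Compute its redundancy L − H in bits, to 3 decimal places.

Entropy H = −Σ p log₂ p ≈ 2.2498 bits.
Huffman merges: 7/50+4/25→3/10; 4/25+11/50→19/50; 3/10+8/25→31/50; 19/50+31/50→1. L = 23/10 ≈ 2.3000.
L − H = 2.3000 − 2.2498 = 0.050 bits.

0.050 bits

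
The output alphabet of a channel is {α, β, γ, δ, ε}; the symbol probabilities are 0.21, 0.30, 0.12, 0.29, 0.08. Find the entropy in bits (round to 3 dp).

H = −Σ pᵢ log₂ pᵢ.
−0.21·log₂(0.21) = 0.4728
−0.30·log₂(0.30) = 0.5211
−0.12·log₂(0.12) = 0.3671
−0.29·log₂(0.29) = 0.5179
−0.08·log₂(0.08) = 0.2915
Sum ≈ 2.1704 → 2.170 bits.

2.170 bits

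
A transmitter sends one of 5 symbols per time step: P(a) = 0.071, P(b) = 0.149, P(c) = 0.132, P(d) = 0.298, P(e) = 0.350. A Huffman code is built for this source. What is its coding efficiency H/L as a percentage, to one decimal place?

Entropy H = −Σ p log₂ p ≈ 2.1164 bits.
Huffman merges: 71/1000+33/250→203/1000; 149/1000+203/1000→44/125; 149/500+7/20→81/125; 44/125+81/125→1. L = 2203/1000 ≈ 2.2030.
Efficiency = H/L = 2.1164/2.2030 = 96.1%.

96.1%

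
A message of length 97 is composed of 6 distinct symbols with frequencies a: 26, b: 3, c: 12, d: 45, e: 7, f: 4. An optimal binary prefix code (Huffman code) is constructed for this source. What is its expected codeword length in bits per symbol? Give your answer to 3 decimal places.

2.021 bits/symbol

Probabilities are the counts divided by 97.
Repeatedly combine the two least-probable nodes; the expected code length is the sum of the merged weights.
merge 3/97 + 4/97 → 7/97
merge 7/97 + 7/97 → 14/97
merge 12/97 + 14/97 → 26/97
merge 26/97 + 26/97 → 52/97
merge 45/97 + 52/97 → 1
L = 7/97 + 14/97 + 26/97 + 52/97 + 1 = 196/97 ≈ 2.021 bits/symbol.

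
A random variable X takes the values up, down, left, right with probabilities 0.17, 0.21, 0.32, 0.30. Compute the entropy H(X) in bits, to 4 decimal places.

H = −Σ pᵢ log₂ pᵢ.
−0.17·log₂(0.17) = 0.4346
−0.21·log₂(0.21) = 0.4728
−0.32·log₂(0.32) = 0.5260
−0.30·log₂(0.30) = 0.5211
Sum ≈ 1.9545 → 1.9545 bits.

1.9545 bits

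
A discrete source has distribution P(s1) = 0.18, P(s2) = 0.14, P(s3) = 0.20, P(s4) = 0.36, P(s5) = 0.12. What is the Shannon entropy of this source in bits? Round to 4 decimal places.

H = −Σ pᵢ log₂ pᵢ.
−0.18·log₂(0.18) = 0.4453
−0.14·log₂(0.14) = 0.3971
−0.20·log₂(0.20) = 0.4644
−0.36·log₂(0.36) = 0.5306
−0.12·log₂(0.12) = 0.3671
Sum ≈ 2.2045 → 2.2045 bits.

2.2045 bits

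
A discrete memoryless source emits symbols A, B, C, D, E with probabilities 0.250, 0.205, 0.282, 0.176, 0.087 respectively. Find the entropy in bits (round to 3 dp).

H = −Σ pᵢ log₂ pᵢ.
−0.250·log₂(0.250) = 0.5000
−0.205·log₂(0.205) = 0.4687
−0.282·log₂(0.282) = 0.5150
−0.176·log₂(0.176) = 0.4411
−0.087·log₂(0.087) = 0.3065
Sum ≈ 2.2313 → 2.231 bits.

2.231 bits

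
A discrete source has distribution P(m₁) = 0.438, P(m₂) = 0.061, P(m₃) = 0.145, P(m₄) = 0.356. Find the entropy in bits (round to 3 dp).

H = −Σ pᵢ log₂ pᵢ.
−0.438·log₂(0.438) = 0.5217
−0.061·log₂(0.061) = 0.2461
−0.145·log₂(0.145) = 0.4040
−0.356·log₂(0.356) = 0.5305
Sum ≈ 1.7022 → 1.702 bits.

1.702 bits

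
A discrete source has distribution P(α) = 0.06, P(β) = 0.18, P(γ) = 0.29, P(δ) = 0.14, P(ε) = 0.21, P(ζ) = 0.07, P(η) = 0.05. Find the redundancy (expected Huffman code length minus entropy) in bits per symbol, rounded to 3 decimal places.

0.049 bits

Entropy H = −Σ p log₂ p ≈ 2.5613 bits.
Huffman merges: 1/20+3/50→11/100; 7/100+11/100→9/50; 7/50+9/50→8/25; 9/50+21/100→39/100; 29/100+8/25→61/100; 39/100+61/100→1. L = 261/100 ≈ 2.6100.
L − H = 2.6100 − 2.5613 = 0.049 bits.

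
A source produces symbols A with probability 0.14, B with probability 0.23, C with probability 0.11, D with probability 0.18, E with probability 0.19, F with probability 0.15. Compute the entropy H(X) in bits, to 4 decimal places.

2.5461 bits

H = −Σ pᵢ log₂ pᵢ.
−0.14·log₂(0.14) = 0.3971
−0.23·log₂(0.23) = 0.4877
−0.11·log₂(0.11) = 0.3503
−0.18·log₂(0.18) = 0.4453
−0.19·log₂(0.19) = 0.4552
−0.15·log₂(0.15) = 0.4105
Sum ≈ 2.5461 → 2.5461 bits.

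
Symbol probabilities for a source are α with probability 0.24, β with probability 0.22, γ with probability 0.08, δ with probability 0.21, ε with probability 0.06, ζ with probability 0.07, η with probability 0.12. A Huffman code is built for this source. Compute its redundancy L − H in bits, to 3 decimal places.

Entropy H = −Σ p log₂ p ≈ 2.6182 bits.
Huffman merges: 3/50+7/100→13/100; 2/25+3/25→1/5; 13/100+1/5→33/100; 21/100+11/50→43/100; 6/25+33/100→57/100; 43/100+57/100→1. L = 133/50 ≈ 2.6600.
L − H = 2.6600 − 2.6182 = 0.042 bits.

0.042 bits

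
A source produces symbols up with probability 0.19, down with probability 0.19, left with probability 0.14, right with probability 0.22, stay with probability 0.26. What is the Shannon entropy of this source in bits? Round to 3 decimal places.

H = −Σ pᵢ log₂ pᵢ.
−0.19·log₂(0.19) = 0.4552
−0.19·log₂(0.19) = 0.4552
−0.14·log₂(0.14) = 0.3971
−0.22·log₂(0.22) = 0.4806
−0.26·log₂(0.26) = 0.5053
Sum ≈ 2.2934 → 2.293 bits.

2.293 bits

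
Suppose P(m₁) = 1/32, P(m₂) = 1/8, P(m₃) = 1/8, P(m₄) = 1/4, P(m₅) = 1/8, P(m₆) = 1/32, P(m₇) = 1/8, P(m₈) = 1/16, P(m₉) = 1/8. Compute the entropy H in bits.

Each probability is a power of 1/2, so log₂(1/p) is an integer.
H = Σ p·log₂(1/p) = 1/32·5 + 1/8·3 + 1/8·3 + 1/4·2 + 1/8·3 + 1/32·5 + 1/8·3 + 1/16·4 + 1/8·3 = 2.9375 bits.

2.9375 bits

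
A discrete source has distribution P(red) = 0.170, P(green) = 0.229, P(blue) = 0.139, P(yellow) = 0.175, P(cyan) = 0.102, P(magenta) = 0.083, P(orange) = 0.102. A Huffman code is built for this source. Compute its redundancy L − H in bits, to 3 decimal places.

0.044 bits

Entropy H = −Σ p log₂ p ≈ 2.7272 bits.
Huffman merges: 83/1000+51/500→37/200; 51/500+139/1000→241/1000; 17/100+7/40→69/200; 37/200+229/1000→207/500; 241/1000+69/200→293/500; 207/500+293/500→1. L = 2771/1000 ≈ 2.7710.
L − H = 2.7710 − 2.7272 = 0.044 bits.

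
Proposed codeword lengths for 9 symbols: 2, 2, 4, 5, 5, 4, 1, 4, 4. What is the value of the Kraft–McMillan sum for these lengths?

1.3125

With common denominator 2^5 = 32: Σ 2^(−ℓᵢ) = 8/32 + 8/32 + 2/32 + 1/32 + 1/32 + 2/32 + 16/32 + 2/32 + 2/32 = 42/32 = 1.3125.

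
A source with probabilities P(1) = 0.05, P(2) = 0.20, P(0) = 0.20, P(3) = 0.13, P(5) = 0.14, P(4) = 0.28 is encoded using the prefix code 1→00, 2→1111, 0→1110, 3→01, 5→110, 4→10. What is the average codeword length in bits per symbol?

L̄ = Σ pᵢ·ℓᵢ = 0.05·2 + 0.20·4 + 0.20·4 + 0.13·2 + 0.14·3 + 0.28·2 = 2.94 bits/symbol.

2.94 bits/symbol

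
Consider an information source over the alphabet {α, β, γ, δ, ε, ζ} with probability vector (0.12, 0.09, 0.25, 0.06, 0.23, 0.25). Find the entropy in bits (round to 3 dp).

2.411 bits

H = −Σ pᵢ log₂ pᵢ.
−0.12·log₂(0.12) = 0.3671
−0.09·log₂(0.09) = 0.3127
−0.25·log₂(0.25) = 0.5000
−0.06·log₂(0.06) = 0.2435
−0.23·log₂(0.23) = 0.4877
−0.25·log₂(0.25) = 0.5000
Sum ≈ 2.4109 → 2.411 bits.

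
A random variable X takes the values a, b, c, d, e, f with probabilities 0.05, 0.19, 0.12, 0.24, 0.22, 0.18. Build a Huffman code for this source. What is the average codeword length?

Repeatedly combine the two least-probable nodes; the expected code length is the sum of the merged weights.
merge 1/20 + 3/25 → 17/100
merge 17/100 + 9/50 → 7/20
merge 19/100 + 11/50 → 41/100
merge 6/25 + 7/20 → 59/100
merge 41/100 + 59/100 → 1
L = 17/100 + 7/20 + 41/100 + 59/100 + 1 = 63/25 = 2.52 bits/symbol.

2.52 bits/symbol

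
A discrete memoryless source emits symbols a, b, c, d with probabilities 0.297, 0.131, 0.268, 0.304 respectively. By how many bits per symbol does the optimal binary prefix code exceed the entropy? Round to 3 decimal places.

0.064 bits

Entropy H = −Σ p log₂ p ≈ 1.9357 bits.
Huffman merges: 131/1000+67/250→399/1000; 297/1000+38/125→601/1000; 399/1000+601/1000→1. L = 2 ≈ 2.0000.
L − H = 2.0000 − 1.9357 = 0.064 bits.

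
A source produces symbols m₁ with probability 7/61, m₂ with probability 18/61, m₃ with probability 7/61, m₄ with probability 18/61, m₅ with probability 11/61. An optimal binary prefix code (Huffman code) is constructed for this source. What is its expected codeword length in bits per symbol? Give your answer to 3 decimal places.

2.230 bits/symbol

Repeatedly combine the two least-probable nodes; the expected code length is the sum of the merged weights.
merge 7/61 + 7/61 → 14/61
merge 11/61 + 14/61 → 25/61
merge 18/61 + 18/61 → 36/61
merge 25/61 + 36/61 → 1
L = 14/61 + 25/61 + 36/61 + 1 = 136/61 ≈ 2.230 bits/symbol.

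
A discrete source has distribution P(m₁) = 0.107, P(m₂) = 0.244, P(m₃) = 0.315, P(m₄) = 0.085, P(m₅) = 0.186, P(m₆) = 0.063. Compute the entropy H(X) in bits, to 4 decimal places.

2.3714 bits

H = −Σ pᵢ log₂ pᵢ.
−0.107·log₂(0.107) = 0.3450
−0.244·log₂(0.244) = 0.4966
−0.315·log₂(0.315) = 0.5250
−0.085·log₂(0.085) = 0.3023
−0.186·log₂(0.186) = 0.4514
−0.063·log₂(0.063) = 0.2513
Sum ≈ 2.3714 → 2.3714 bits.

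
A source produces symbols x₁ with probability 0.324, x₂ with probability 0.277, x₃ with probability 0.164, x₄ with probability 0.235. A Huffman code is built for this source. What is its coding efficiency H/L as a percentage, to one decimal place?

Entropy H = −Σ p log₂ p ≈ 1.9585 bits.
Huffman merges: 41/250+47/200→399/1000; 277/1000+81/250→601/1000; 399/1000+601/1000→1. L = 2 ≈ 2.0000.
Efficiency = H/L = 1.9585/2.0000 = 97.9%.

97.9%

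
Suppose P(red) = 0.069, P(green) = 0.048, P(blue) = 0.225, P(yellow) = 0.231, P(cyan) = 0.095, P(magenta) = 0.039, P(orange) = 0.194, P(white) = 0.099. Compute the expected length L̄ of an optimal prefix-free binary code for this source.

2.787 bits/symbol

Repeatedly combine the two least-probable nodes; the expected code length is the sum of the merged weights.
merge 39/1000 + 6/125 → 87/1000
merge 69/1000 + 87/1000 → 39/250
merge 19/200 + 99/1000 → 97/500
merge 39/250 + 97/500 → 7/20
merge 97/500 + 9/40 → 419/1000
merge 231/1000 + 7/20 → 581/1000
merge 419/1000 + 581/1000 → 1
L = 87/1000 + 39/250 + 97/500 + 7/20 + 419/1000 + 581/1000 + 1 = 2787/1000 = 2.787 bits/symbol.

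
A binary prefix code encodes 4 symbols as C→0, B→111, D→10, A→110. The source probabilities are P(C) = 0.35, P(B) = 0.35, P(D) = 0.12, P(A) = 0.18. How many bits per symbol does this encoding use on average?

2.18 bits/symbol

L̄ = Σ pᵢ·ℓᵢ = 0.35·1 + 0.35·3 + 0.12·2 + 0.18·3 = 2.18 bits/symbol.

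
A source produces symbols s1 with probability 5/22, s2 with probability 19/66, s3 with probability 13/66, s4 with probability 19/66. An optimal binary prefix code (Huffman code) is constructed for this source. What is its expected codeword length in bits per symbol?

2 bits/symbol

Repeatedly combine the two least-probable nodes; the expected code length is the sum of the merged weights.
merge 13/66 + 5/22 → 14/33
merge 19/66 + 19/66 → 19/33
merge 14/33 + 19/33 → 1
L = 14/33 + 19/33 + 1 = 2 bits/symbol.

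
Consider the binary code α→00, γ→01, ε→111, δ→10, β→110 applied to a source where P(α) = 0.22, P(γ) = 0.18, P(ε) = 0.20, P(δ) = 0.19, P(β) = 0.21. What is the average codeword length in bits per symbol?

L̄ = Σ pᵢ·ℓᵢ = 0.22·2 + 0.18·2 + 0.20·3 + 0.19·2 + 0.21·3 = 2.41 bits/symbol.

2.41 bits/symbol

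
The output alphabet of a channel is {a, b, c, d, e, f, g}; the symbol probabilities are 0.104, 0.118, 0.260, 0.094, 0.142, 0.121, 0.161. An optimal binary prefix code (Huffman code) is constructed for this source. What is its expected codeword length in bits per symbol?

Repeatedly combine the two least-probable nodes; the expected code length is the sum of the merged weights.
merge 47/500 + 13/125 → 99/500
merge 59/500 + 121/1000 → 239/1000
merge 71/500 + 161/1000 → 303/1000
merge 99/500 + 239/1000 → 437/1000
merge 13/50 + 303/1000 → 563/1000
merge 437/1000 + 563/1000 → 1
L = 99/500 + 239/1000 + 303/1000 + 437/1000 + 563/1000 + 1 = 137/50 = 2.74 bits/symbol.

2.74 bits/symbol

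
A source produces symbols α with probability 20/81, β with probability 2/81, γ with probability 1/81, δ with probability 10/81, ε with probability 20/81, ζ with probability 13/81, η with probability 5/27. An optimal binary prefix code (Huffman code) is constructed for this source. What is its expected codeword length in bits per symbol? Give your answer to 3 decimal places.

2.519 bits/symbol

Repeatedly combine the two least-probable nodes; the expected code length is the sum of the merged weights.
merge 1/81 + 2/81 → 1/27
merge 1/27 + 10/81 → 13/81
merge 13/81 + 13/81 → 26/81
merge 5/27 + 20/81 → 35/81
merge 20/81 + 26/81 → 46/81
merge 35/81 + 46/81 → 1
L = 1/27 + 13/81 + 26/81 + 35/81 + 46/81 + 1 = 68/27 ≈ 2.519 bits/symbol.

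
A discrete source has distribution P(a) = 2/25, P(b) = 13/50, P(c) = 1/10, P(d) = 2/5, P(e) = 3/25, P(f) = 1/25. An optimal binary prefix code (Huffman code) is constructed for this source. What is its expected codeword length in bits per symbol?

2.28 bits/symbol

Repeatedly combine the two least-probable nodes; the expected code length is the sum of the merged weights.
merge 1/25 + 2/25 → 3/25
merge 1/10 + 3/25 → 11/50
merge 3/25 + 11/50 → 17/50
merge 13/50 + 17/50 → 3/5
merge 2/5 + 3/5 → 1
L = 3/25 + 11/50 + 17/50 + 3/5 + 1 = 57/25 = 2.28 bits/symbol.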